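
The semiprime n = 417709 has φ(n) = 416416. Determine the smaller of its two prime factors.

617

φ(n) = (p−1)(q−1) = n − (p+q) + 1, so p + q = 417709 − 416416 + 1 = 1294.
p and q are the roots of t² − 1294t + 417709 = 0.
Discriminant: 1294² − 4·417709 = 1674436 − 1670836 = 3600; √3600 = 60.
q = (1294 − 60)/2 = 617, p = (1294 + 60)/2 = 677.
Check: 617 · 677 = 417709.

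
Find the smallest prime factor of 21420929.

79

21420929 is odd.
Digit sum 29, not divisible by 3.
Ends in 9: not divisible by 5.
7: 21420929 = 7·3060132 + 5
11: 21420929 = 11·1947357 + 2
13: 21420929 = 13·1647763 + 10
17: 21420929 = 17·1260054 + 11
19: 21420929 = 19·1127417 + 6
23: 21420929 = 23·931344 + 17
29: 21420929 = 29·738652 + 21
31: 21420929 = 31·690997 + 22
37: 21420929 = 37·578944 + 1
41: 21420929 = 41·522461 + 28
43: 21420929 = 43·498161 + 6
47: 21420929 = 47·455764 + 21
53: 21420929 = 53·404168 + 25
59: 21420929 = 59·363066 + 35
61: 21420929 = 61·351162 + 47
67: 21420929 = 67·319715 + 24
71: 21420929 = 71·301703 + 16
73: 21420929 = 73·293437 + 28
79: 21420929 = 79·271151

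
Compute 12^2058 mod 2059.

1971

12^1 ≡ 12 (mod 2059)
12^2 ≡ 12^2 = 144 ≡ 144 (mod 2059)
12^4 ≡ 144^2 = 20736 ≡ 146 (mod 2059)
12^8 ≡ 146^2 = 21316 ≡ 726 (mod 2059)
12^16 ≡ 726^2 = 527076 ≡ 2031 (mod 2059)
12^32 ≡ 2031^2 = 4124961 ≡ 784 (mod 2059)
12^64 ≡ 784^2 = 614656 ≡ 1074 (mod 2059)
12^128 ≡ 1074^2 = 1153476 ≡ 436 (mod 2059)
12^256 ≡ 436^2 = 190096 ≡ 668 (mod 2059)
12^512 ≡ 668^2 = 446224 ≡ 1480 (mod 2059)
12^1024 ≡ 1480^2 = 2190400 ≡ 1683 (mod 2059)
12^2048 ≡ 1683^2 = 2832489 ≡ 1364 (mod 2059)
2058 = 2048 + 8 + 2 in binary powers of 2.
So 12^2058 ≡ 1364 · 726 · 144 ≡ 1971 (mod 2059).
Since 1971 ≠ 1, base 12 is a Fermat witness: 2059 is composite.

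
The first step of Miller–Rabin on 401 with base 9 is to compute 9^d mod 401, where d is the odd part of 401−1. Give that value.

45

401 − 1 = 400 = 2^4 · 25, so d = 25.
9^1 ≡ 9 (mod 401)
9^2 ≡ 9^2 = 81 ≡ 81 (mod 401)
9^4 ≡ 81^2 = 6561 ≡ 145 (mod 401)
9^8 ≡ 145^2 = 21025 ≡ 173 (mod 401)
9^16 ≡ 173^2 = 29929 ≡ 255 (mod 401)
25 = 16 + 8 + 1 in binary powers of 2.
So 9^25 ≡ 255 · 173 · 9 ≡ 45 (mod 401).
Squaring chain: 45 → 20 → 400 → 1; reaches −1, so base 9 does not prove 401 composite.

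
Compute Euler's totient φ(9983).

Factor: 9983 = 67 · 149.
φ(9983) = (67−1) · (149−1) = 66 · 148 = 9768.

9768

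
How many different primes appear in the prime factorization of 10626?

10626 = 2 · 5313
5313 = 3 · 1771
1771 = 7 · 253
253 = 11 · 23
10626 = 2 · 3 · 7 · 11 · 23, which has 5 distinct prime factors.

5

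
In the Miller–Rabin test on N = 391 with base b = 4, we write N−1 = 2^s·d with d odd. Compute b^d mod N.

391 − 1 = 390 = 2^1 · 195, so d = 195.
4^1 ≡ 4 (mod 391)
4^2 ≡ 4^2 = 16 ≡ 16 (mod 391)
4^4 ≡ 16^2 = 256 ≡ 256 (mod 391)
4^8 ≡ 256^2 = 65536 ≡ 239 (mod 391)
4^16 ≡ 239^2 = 57121 ≡ 35 (mod 391)
4^32 ≡ 35^2 = 1225 ≡ 52 (mod 391)
4^64 ≡ 52^2 = 2704 ≡ 358 (mod 391)
4^128 ≡ 358^2 = 128164 ≡ 307 (mod 391)
195 = 128 + 64 + 2 + 1 in binary powers of 2.
So 4^195 ≡ 307 · 358 · 16 · 4 ≡ 285 (mod 391).
Squaring chain: 285; never reaches −1, so base 4 is a Miller–Rabin witness that 391 is composite.

285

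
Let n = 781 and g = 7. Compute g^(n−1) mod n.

7^1 ≡ 7 (mod 781)
7^2 ≡ 7^2 = 49 ≡ 49 (mod 781)
7^4 ≡ 49^2 = 2401 ≡ 58 (mod 781)
7^8 ≡ 58^2 = 3364 ≡ 240 (mod 781)
7^16 ≡ 240^2 = 57600 ≡ 587 (mod 781)
7^32 ≡ 587^2 = 344569 ≡ 148 (mod 781)
7^64 ≡ 148^2 = 21904 ≡ 36 (mod 781)
7^128 ≡ 36^2 = 1296 ≡ 515 (mod 781)
7^256 ≡ 515^2 = 265225 ≡ 466 (mod 781)
7^512 ≡ 466^2 = 217156 ≡ 38 (mod 781)
780 = 512 + 256 + 8 + 4 in binary powers of 2.
So 7^780 ≡ 38 · 466 · 240 · 58 ≡ 45 (mod 781).
Since 45 ≠ 1, base 7 is a Fermat witness: 781 is composite.

45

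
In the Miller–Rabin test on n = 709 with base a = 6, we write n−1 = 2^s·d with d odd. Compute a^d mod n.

96

709 − 1 = 708 = 2^2 · 177, so d = 177.
6^1 ≡ 6 (mod 709)
6^2 ≡ 6^2 = 36 ≡ 36 (mod 709)
6^4 ≡ 36^2 = 1296 ≡ 587 (mod 709)
6^8 ≡ 587^2 = 344569 ≡ 704 (mod 709)
6^16 ≡ 704^2 = 495616 ≡ 25 (mod 709)
6^32 ≡ 25^2 = 625 ≡ 625 (mod 709)
6^64 ≡ 625^2 = 390625 ≡ 675 (mod 709)
6^128 ≡ 675^2 = 455625 ≡ 447 (mod 709)
177 = 128 + 32 + 16 + 1 in binary powers of 2.
So 6^177 ≡ 447 · 625 · 25 · 6 ≡ 96 (mod 709).
Squaring chain: 96 → 708; reaches −1, so base 6 does not prove 709 composite.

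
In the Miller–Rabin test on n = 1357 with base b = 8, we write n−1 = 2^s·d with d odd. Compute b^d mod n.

1357 − 1 = 1356 = 2^2 · 339, so d = 339.
8^1 ≡ 8 (mod 1357)
8^2 ≡ 8^2 = 64 ≡ 64 (mod 1357)
8^4 ≡ 64^2 = 4096 ≡ 25 (mod 1357)
8^8 ≡ 25^2 = 625 ≡ 625 (mod 1357)
8^16 ≡ 625^2 = 390625 ≡ 1166 (mod 1357)
8^32 ≡ 1166^2 = 1359556 ≡ 1199 (mod 1357)
8^64 ≡ 1199^2 = 1437601 ≡ 538 (mod 1357)
8^128 ≡ 538^2 = 289444 ≡ 403 (mod 1357)
8^256 ≡ 403^2 = 162409 ≡ 926 (mod 1357)
339 = 256 + 64 + 16 + 2 + 1 in binary powers of 2.
So 8^339 ≡ 926 · 538 · 1166 · 64 · 8 ≡ 55 (mod 1357).
Squaring chain: 55 → 311; never reaches −1, so base 8 is a Miller–Rabin witness that 1357 is composite.

55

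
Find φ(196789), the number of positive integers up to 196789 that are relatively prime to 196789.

186576

Factor: 196789 = 47 · 53 · 79.
φ(196789) = (47−1) · (53−1) · (79−1) = 46 · 52 · 78 = 186576.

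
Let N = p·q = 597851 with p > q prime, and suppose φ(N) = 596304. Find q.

φ(n) = (p−1)(q−1) = n − (p+q) + 1, so p + q = 597851 − 596304 + 1 = 1548.
p and q are the roots of t² − 1548t + 597851 = 0.
Discriminant: 1548² − 4·597851 = 2396304 − 2391404 = 4900; √4900 = 70.
q = (1548 − 70)/2 = 739, p = (1548 + 70)/2 = 809.
Check: 739 · 809 = 597851.

739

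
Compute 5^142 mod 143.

25

5^1 ≡ 5 (mod 143)
5^2 ≡ 5^2 = 25 ≡ 25 (mod 143)
5^4 ≡ 25^2 = 625 ≡ 53 (mod 143)
5^8 ≡ 53^2 = 2809 ≡ 92 (mod 143)
5^16 ≡ 92^2 = 8464 ≡ 27 (mod 143)
5^32 ≡ 27^2 = 729 ≡ 14 (mod 143)
5^64 ≡ 14^2 = 196 ≡ 53 (mod 143)
5^128 ≡ 53^2 = 2809 ≡ 92 (mod 143)
142 = 128 + 8 + 4 + 2 in binary powers of 2.
So 5^142 ≡ 92 · 92 · 53 · 25 ≡ 25 (mod 143).
Since 25 ≠ 1, base 5 is a Fermat witness: 143 is composite.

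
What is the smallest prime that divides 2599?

23

2599 is odd.
Digit sum 25, not divisible by 3.
Ends in 9: not divisible by 5.
7: 2599 = 7·371 + 2
11: 2599 = 11·236 + 3
13: 2599 = 13·199 + 12
17: 2599 = 17·152 + 15
19: 2599 = 19·136 + 15
23: 2599 = 23·113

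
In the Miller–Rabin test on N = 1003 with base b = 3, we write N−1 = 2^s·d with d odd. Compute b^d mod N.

1003 − 1 = 1002 = 2^1 · 501, so d = 501.
3^1 ≡ 3 (mod 1003)
3^2 ≡ 3^2 = 9 ≡ 9 (mod 1003)
3^4 ≡ 9^2 = 81 ≡ 81 (mod 1003)
3^8 ≡ 81^2 = 6561 ≡ 543 (mod 1003)
3^16 ≡ 543^2 = 294849 ≡ 970 (mod 1003)
3^32 ≡ 970^2 = 940900 ≡ 86 (mod 1003)
3^64 ≡ 86^2 = 7396 ≡ 375 (mod 1003)
3^128 ≡ 375^2 = 140625 ≡ 205 (mod 1003)
3^256 ≡ 205^2 = 42025 ≡ 902 (mod 1003)
501 = 256 + 128 + 64 + 32 + 16 + 4 + 1 in binary powers of 2.
So 3^501 ≡ 902 · 205 · 375 · 86 · 970 · 81 · 3 ≡ 838 (mod 1003).
Squaring chain: 838; never reaches −1, so base 3 is a Miller–Rabin witness that 1003 is composite.

838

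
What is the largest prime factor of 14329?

14329 = 7 · 2047
2047 = 23 · 89
89 is prime.
So 14329 = 7 · 23 · 89; the largest prime factor is 89.

89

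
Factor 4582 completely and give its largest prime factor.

4582 = 2 · 2291
2291 = 29 · 79
79 is prime.
So 4582 = 2 · 29 · 79; the largest prime factor is 79.

79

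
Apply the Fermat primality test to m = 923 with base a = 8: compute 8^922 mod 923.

428

8^1 ≡ 8 (mod 923)
8^2 ≡ 8^2 = 64 ≡ 64 (mod 923)
8^4 ≡ 64^2 = 4096 ≡ 404 (mod 923)
8^8 ≡ 404^2 = 163216 ≡ 768 (mod 923)
8^16 ≡ 768^2 = 589824 ≡ 27 (mod 923)
8^32 ≡ 27^2 = 729 ≡ 729 (mod 923)
8^64 ≡ 729^2 = 531441 ≡ 716 (mod 923)
8^128 ≡ 716^2 = 512656 ≡ 391 (mod 923)
8^256 ≡ 391^2 = 152881 ≡ 586 (mod 923)
8^512 ≡ 586^2 = 343396 ≡ 40 (mod 923)
922 = 512 + 256 + 128 + 16 + 8 + 2 in binary powers of 2.
So 8^922 ≡ 40 · 586 · 391 · 27 · 768 · 64 ≡ 428 (mod 923).
Since 428 ≠ 1, base 8 is a Fermat witness: 923 is composite.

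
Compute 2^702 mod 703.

628

2^1 ≡ 2 (mod 703)
2^2 ≡ 2^2 = 4 ≡ 4 (mod 703)
2^4 ≡ 4^2 = 16 ≡ 16 (mod 703)
2^8 ≡ 16^2 = 256 ≡ 256 (mod 703)
2^16 ≡ 256^2 = 65536 ≡ 157 (mod 703)
2^32 ≡ 157^2 = 24649 ≡ 44 (mod 703)
2^64 ≡ 44^2 = 1936 ≡ 530 (mod 703)
2^128 ≡ 530^2 = 280900 ≡ 403 (mod 703)
2^256 ≡ 403^2 = 162409 ≡ 16 (mod 703)
2^512 ≡ 16^2 = 256 ≡ 256 (mod 703)
702 = 512 + 128 + 32 + 16 + 8 + 4 + 2 in binary powers of 2.
So 2^702 ≡ 256 · 403 · 44 · 157 · 256 · 16 · 4 ≡ 628 (mod 703).
Since 628 ≠ 1, base 2 is a Fermat witness: 703 is composite.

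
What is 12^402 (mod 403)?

12^1 ≡ 12 (mod 403)
12^2 ≡ 12^2 = 144 ≡ 144 (mod 403)
12^4 ≡ 144^2 = 20736 ≡ 183 (mod 403)
12^8 ≡ 183^2 = 33489 ≡ 40 (mod 403)
12^16 ≡ 40^2 = 1600 ≡ 391 (mod 403)
12^32 ≡ 391^2 = 152881 ≡ 144 (mod 403)
12^64 ≡ 144^2 = 20736 ≡ 183 (mod 403)
12^128 ≡ 183^2 = 33489 ≡ 40 (mod 403)
12^256 ≡ 40^2 = 1600 ≡ 391 (mod 403)
402 = 256 + 128 + 16 + 2 in binary powers of 2.
So 12^402 ≡ 391 · 40 · 391 · 144 ≡ 66 (mod 403).
Since 66 ≠ 1, base 12 is a Fermat witness: 403 is composite.

66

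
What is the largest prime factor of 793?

61

793 = 13 · 61
61 is prime.
So 793 = 13 · 61; the largest prime factor is 61.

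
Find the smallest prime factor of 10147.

73

10147 is odd.
Digit sum 13, not divisible by 3.
Ends in 7: not divisible by 5.
7: 10147 = 7·1449 + 4
11: 10147 = 11·922 + 5
13: 10147 = 13·780 + 7
17: 10147 = 17·596 + 15
19: 10147 = 19·534 + 1
23: 10147 = 23·441 + 4
29: 10147 = 29·349 + 26
31: 10147 = 31·327 + 10
37: 10147 = 37·274 + 9
41: 10147 = 41·247 + 20
43: 10147 = 43·235 + 42
47: 10147 = 47·215 + 42
53: 10147 = 53·191 + 24
59: 10147 = 59·171 + 58
61: 10147 = 61·166 + 21
67: 10147 = 67·151 + 30
71: 10147 = 71·142 + 65
73: 10147 = 73·139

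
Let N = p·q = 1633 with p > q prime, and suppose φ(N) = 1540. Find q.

φ(n) = (p−1)(q−1) = n − (p+q) + 1, so p + q = 1633 − 1540 + 1 = 94.
p and q are the roots of t² − 94t + 1633 = 0.
Discriminant: 94² − 4·1633 = 8836 − 6532 = 2304; √2304 = 48.
q = (94 − 48)/2 = 23, p = (94 + 48)/2 = 71.
Check: 23 · 71 = 1633.

23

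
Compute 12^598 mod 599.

1

12^1 ≡ 12 (mod 599)
12^2 ≡ 12^2 = 144 ≡ 144 (mod 599)
12^4 ≡ 144^2 = 20736 ≡ 370 (mod 599)
12^8 ≡ 370^2 = 136900 ≡ 328 (mod 599)
12^16 ≡ 328^2 = 107584 ≡ 363 (mod 599)
12^32 ≡ 363^2 = 131769 ≡ 588 (mod 599)
12^64 ≡ 588^2 = 345744 ≡ 121 (mod 599)
12^128 ≡ 121^2 = 14641 ≡ 265 (mod 599)
12^256 ≡ 265^2 = 70225 ≡ 142 (mod 599)
12^512 ≡ 142^2 = 20164 ≡ 397 (mod 599)
598 = 512 + 64 + 16 + 4 + 2 in binary powers of 2.
So 12^598 ≡ 397 · 121 · 363 · 370 · 144 ≡ 1 (mod 599).
Since the result is 1, base 12 gives no evidence that 599 is composite.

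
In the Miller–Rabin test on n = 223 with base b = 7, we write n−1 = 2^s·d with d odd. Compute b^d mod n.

223 − 1 = 222 = 2^1 · 111, so d = 111.
7^1 ≡ 7 (mod 223)
7^2 ≡ 7^2 = 49 ≡ 49 (mod 223)
7^4 ≡ 49^2 = 2401 ≡ 171 (mod 223)
7^8 ≡ 171^2 = 29241 ≡ 28 (mod 223)
7^16 ≡ 28^2 = 784 ≡ 115 (mod 223)
7^32 ≡ 115^2 = 13225 ≡ 68 (mod 223)
7^64 ≡ 68^2 = 4624 ≡ 164 (mod 223)
111 = 64 + 32 + 8 + 4 + 2 + 1 in binary powers of 2.
So 7^111 ≡ 164 · 68 · 28 · 171 · 49 · 7 ≡ 1 (mod 223).
Since 7^d ≡ 1 (mod 223), base 7 does not prove 223 composite.

1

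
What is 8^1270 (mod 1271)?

1024

8^1 ≡ 8 (mod 1271)
8^2 ≡ 8^2 = 64 ≡ 64 (mod 1271)
8^4 ≡ 64^2 = 4096 ≡ 283 (mod 1271)
8^8 ≡ 283^2 = 80089 ≡ 16 (mod 1271)
8^16 ≡ 16^2 = 256 ≡ 256 (mod 1271)
8^32 ≡ 256^2 = 65536 ≡ 715 (mod 1271)
8^64 ≡ 715^2 = 511225 ≡ 283 (mod 1271)
8^128 ≡ 283^2 = 80089 ≡ 16 (mod 1271)
8^256 ≡ 16^2 = 256 ≡ 256 (mod 1271)
8^512 ≡ 256^2 = 65536 ≡ 715 (mod 1271)
8^1024 ≡ 715^2 = 511225 ≡ 283 (mod 1271)
1270 = 1024 + 128 + 64 + 32 + 16 + 4 + 2 in binary powers of 2.
So 8^1270 ≡ 283 · 16 · 283 · 715 · 256 · 283 · 64 ≡ 1024 (mod 1271).
Since 1024 ≠ 1, base 8 is a Fermat witness: 1271 is composite.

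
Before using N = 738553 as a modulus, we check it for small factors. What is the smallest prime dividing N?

738553 is odd.
Digit sum 31, not divisible by 3.
Ends in 3: not divisible by 5.
7: 738553 = 7·105507 + 4
11: 738553 = 11·67141 + 2
13: 738553 = 13·56811 + 10
17: 738553 = 17·43444 + 5
19: 738553 = 19·38871 + 4
23: 738553 = 23·32111

23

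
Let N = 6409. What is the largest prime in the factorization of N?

6409 = 13 · 493
493 = 17 · 29
29 is prime.
So 6409 = 13 · 17 · 29; the largest prime factor is 29.

29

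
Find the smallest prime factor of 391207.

391207 is odd.
Digit sum 22, not divisible by 3.
Ends in 7: not divisible by 5.
7: 391207 = 7·55886 + 5
11: 391207 = 11·35564 + 3
13: 391207 = 13·30092 + 11
17: 391207 = 17·23012 + 3
19: 391207 = 19·20589 + 16
23: 391207 = 23·17009

23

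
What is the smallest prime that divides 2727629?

2727629 is odd.
Digit sum 35, not divisible by 3.
Ends in 9: not divisible by 5.
7: 2727629 = 7·389661 + 2
11: 2727629 = 11·247966 + 3
13: 2727629 = 13·209817 + 8
17: 2727629 = 17·160448 + 13
19: 2727629 = 19·143559 + 8
23: 2727629 = 23·118592 + 13
29: 2727629 = 29·94056 + 5
31: 2727629 = 31·87988 + 1
37: 2727629 = 37·73719 + 26
41: 2727629 = 41·66527 + 22
43: 2727629 = 43·63433 + 10
47: 2727629 = 47·58034 + 31
53: 2727629 = 53·51464 + 37
59: 2727629 = 59·46231

59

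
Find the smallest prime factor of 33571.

59

33571 is odd.
Digit sum 19, not divisible by 3.
Ends in 1: not divisible by 5.
7: 33571 = 7·4795 + 6
11: 33571 = 11·3051 + 10
13: 33571 = 13·2582 + 5
17: 33571 = 17·1974 + 13
19: 33571 = 19·1766 + 17
23: 33571 = 23·1459 + 14
29: 33571 = 29·1157 + 18
31: 33571 = 31·1082 + 29
37: 33571 = 37·907 + 12
41: 33571 = 41·818 + 33
43: 33571 = 43·780 + 31
47: 33571 = 47·714 + 13
53: 33571 = 53·633 + 22
59: 33571 = 59·569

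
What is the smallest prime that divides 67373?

89

67373 is odd.
Digit sum 26, not divisible by 3.
Ends in 3: not divisible by 5.
7: 67373 = 7·9624 + 5
11: 67373 = 11·6124 + 9
13: 67373 = 13·5182 + 7
17: 67373 = 17·3963 + 2
19: 67373 = 19·3545 + 18
23: 67373 = 23·2929 + 6
29: 67373 = 29·2323 + 6
31: 67373 = 31·2173 + 10
37: 67373 = 37·1820 + 33
41: 67373 = 41·1643 + 10
43: 67373 = 43·1566 + 35
47: 67373 = 47·1433 + 22
53: 67373 = 53·1271 + 10
59: 67373 = 59·1141 + 54
61: 67373 = 61·1104 + 29
67: 67373 = 67·1005 + 38
71: 67373 = 71·948 + 65
73: 67373 = 73·922 + 67
79: 67373 = 79·852 + 65
83: 67373 = 83·811 + 60
89: 67373 = 89·757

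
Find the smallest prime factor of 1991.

11

1991 is odd.
Digit sum 20, not divisible by 3.
Ends in 1: not divisible by 5.
7: 1991 = 7·284 + 3
11: 1991 = 11·181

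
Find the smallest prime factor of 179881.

179881 is odd.
Digit sum 34, not divisible by 3.
Ends in 1: not divisible by 5.
7: 179881 = 7·25697 + 2
11: 179881 = 11·16352 + 9
13: 179881 = 13·13837

13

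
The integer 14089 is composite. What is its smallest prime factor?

73

14089 is odd.
Digit sum 22, not divisible by 3.
Ends in 9: not divisible by 5.
7: 14089 = 7·2012 + 5
11: 14089 = 11·1280 + 9
13: 14089 = 13·1083 + 10
17: 14089 = 17·828 + 13
19: 14089 = 19·741 + 10
23: 14089 = 23·612 + 13
29: 14089 = 29·485 + 24
31: 14089 = 31·454 + 15
37: 14089 = 37·380 + 29
41: 14089 = 41·343 + 26
43: 14089 = 43·327 + 28
47: 14089 = 47·299 + 36
53: 14089 = 53·265 + 44
59: 14089 = 59·238 + 47
61: 14089 = 61·230 + 59
67: 14089 = 67·210 + 19
71: 14089 = 71·198 + 31
73: 14089 = 73·193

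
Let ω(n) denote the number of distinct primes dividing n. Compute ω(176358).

6

176358 = 2 · 88179
88179 = 3 · 29393
29393 = 7 · 4199
4199 = 13 · 323
323 = 17 · 19
176358 = 2 · 3 · 7 · 13 · 17 · 19, which has 6 distinct prime factors.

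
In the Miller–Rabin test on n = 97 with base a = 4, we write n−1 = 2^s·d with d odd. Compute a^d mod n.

64

97 − 1 = 96 = 2^5 · 3, so d = 3.
4^1 ≡ 4 (mod 97)
4^2 ≡ 4^2 = 16 ≡ 16 (mod 97)
3 = 2 + 1 in binary powers of 2.
So 4^3 ≡ 16 · 4 ≡ 64 (mod 97).
Squaring chain: 64 → 22 → 96 → 1 → 1; reaches −1, so base 4 does not prove 97 composite.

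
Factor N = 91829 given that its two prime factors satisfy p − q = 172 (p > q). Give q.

229

Since p = q + 172, we have 91829 = q(q + 172), so q² + 172q − 91829 = 0.
Discriminant: 172² + 4·91829 = 29584 + 367316 = 396900; √396900 = 630.
q = (−172 + 630)/2 = 229, and p = q + 172 = 401.
Check: 229 · 401 = 91829.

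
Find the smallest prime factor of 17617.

17617 is odd.
Digit sum 22, not divisible by 3.
Ends in 7: not divisible by 5.
7: 17617 = 7·2516 + 5
11: 17617 = 11·1601 + 6
13: 17617 = 13·1355 + 2
17: 17617 = 17·1036 + 5
19: 17617 = 19·927 + 4
23: 17617 = 23·765 + 22
29: 17617 = 29·607 + 14
31: 17617 = 31·568 + 9
37: 17617 = 37·476 + 5
41: 17617 = 41·429 + 28
43: 17617 = 43·409 + 30
47: 17617 = 47·374 + 39
53: 17617 = 53·332 + 21
59: 17617 = 59·298 + 35
61: 17617 = 61·288 + 49
67: 17617 = 67·262 + 63
71: 17617 = 71·248 + 9
73: 17617 = 73·241 + 24
79: 17617 = 79·223

79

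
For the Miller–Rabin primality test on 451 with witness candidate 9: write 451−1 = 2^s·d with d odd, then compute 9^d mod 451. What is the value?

419

451 − 1 = 450 = 2^1 · 225, so d = 225.
9^1 ≡ 9 (mod 451)
9^2 ≡ 9^2 = 81 ≡ 81 (mod 451)
9^4 ≡ 81^2 = 6561 ≡ 247 (mod 451)
9^8 ≡ 247^2 = 61009 ≡ 124 (mod 451)
9^16 ≡ 124^2 = 15376 ≡ 42 (mod 451)
9^32 ≡ 42^2 = 1764 ≡ 411 (mod 451)
9^64 ≡ 411^2 = 168921 ≡ 247 (mod 451)
9^128 ≡ 247^2 = 61009 ≡ 124 (mod 451)
225 = 128 + 64 + 32 + 1 in binary powers of 2.
So 9^225 ≡ 124 · 247 · 411 · 9 ≡ 419 (mod 451).
Squaring chain: 419; never reaches −1, so base 9 is a Miller–Rabin witness that 451 is composite.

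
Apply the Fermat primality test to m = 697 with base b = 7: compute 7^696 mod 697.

16

7^1 ≡ 7 (mod 697)
7^2 ≡ 7^2 = 49 ≡ 49 (mod 697)
7^4 ≡ 49^2 = 2401 ≡ 310 (mod 697)
7^8 ≡ 310^2 = 96100 ≡ 611 (mod 697)
7^16 ≡ 611^2 = 373321 ≡ 426 (mod 697)
7^32 ≡ 426^2 = 181476 ≡ 256 (mod 697)
7^64 ≡ 256^2 = 65536 ≡ 18 (mod 697)
7^128 ≡ 18^2 = 324 ≡ 324 (mod 697)
7^256 ≡ 324^2 = 104976 ≡ 426 (mod 697)
7^512 ≡ 426^2 = 181476 ≡ 256 (mod 697)
696 = 512 + 128 + 32 + 16 + 8 in binary powers of 2.
So 7^696 ≡ 256 · 324 · 256 · 426 · 611 ≡ 16 (mod 697).
Since 16 ≠ 1, base 7 is a Fermat witness: 697 is composite.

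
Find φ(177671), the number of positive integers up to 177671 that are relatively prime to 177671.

Factor: 177671 = 13 · 79 · 173.
φ(177671) = (13−1) · (79−1) · (173−1) = 12 · 78 · 172 = 160992.

160992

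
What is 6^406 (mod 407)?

258

6^1 ≡ 6 (mod 407)
6^2 ≡ 6^2 = 36 ≡ 36 (mod 407)
6^4 ≡ 36^2 = 1296 ≡ 75 (mod 407)
6^8 ≡ 75^2 = 5625 ≡ 334 (mod 407)
6^16 ≡ 334^2 = 111556 ≡ 38 (mod 407)
6^32 ≡ 38^2 = 1444 ≡ 223 (mod 407)
6^64 ≡ 223^2 = 49729 ≡ 75 (mod 407)
6^128 ≡ 75^2 = 5625 ≡ 334 (mod 407)
6^256 ≡ 334^2 = 111556 ≡ 38 (mod 407)
406 = 256 + 128 + 16 + 4 + 2 in binary powers of 2.
So 6^406 ≡ 38 · 334 · 38 · 75 · 36 ≡ 258 (mod 407).
Since 258 ≠ 1, base 6 is a Fermat witness: 407 is composite.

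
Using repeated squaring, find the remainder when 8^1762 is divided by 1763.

8^1 ≡ 8 (mod 1763)
8^2 ≡ 8^2 = 64 ≡ 64 (mod 1763)
8^4 ≡ 64^2 = 4096 ≡ 570 (mod 1763)
8^8 ≡ 570^2 = 324900 ≡ 508 (mod 1763)
8^16 ≡ 508^2 = 258064 ≡ 666 (mod 1763)
8^32 ≡ 666^2 = 443556 ≡ 1043 (mod 1763)
8^64 ≡ 1043^2 = 1087849 ≡ 78 (mod 1763)
8^128 ≡ 78^2 = 6084 ≡ 795 (mod 1763)
8^256 ≡ 795^2 = 632025 ≡ 871 (mod 1763)
8^512 ≡ 871^2 = 758641 ≡ 551 (mod 1763)
8^1024 ≡ 551^2 = 303601 ≡ 365 (mod 1763)
1762 = 1024 + 512 + 128 + 64 + 32 + 2 in binary powers of 2.
So 8^1762 ≡ 365 · 551 · 795 · 78 · 1043 · 64 ≡ 1417 (mod 1763).
Since 1417 ≠ 1, base 8 is a Fermat witness: 1763 is composite.

1417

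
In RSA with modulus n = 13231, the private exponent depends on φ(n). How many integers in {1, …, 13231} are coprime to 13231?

Factor: 13231 = 101 · 131.
φ(13231) = (101−1) · (131−1) = 100 · 130 = 13000.

13000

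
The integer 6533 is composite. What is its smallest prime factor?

6533 is odd.
Digit sum 17, not divisible by 3.
Ends in 3: not divisible by 5.
7: 6533 = 7·933 + 2
11: 6533 = 11·593 + 10
13: 6533 = 13·502 + 7
17: 6533 = 17·384 + 5
19: 6533 = 19·343 + 16
23: 6533 = 23·284 + 1
29: 6533 = 29·225 + 8
31: 6533 = 31·210 + 23
37: 6533 = 37·176 + 21
41: 6533 = 41·159 + 14
43: 6533 = 43·151 + 40
47: 6533 = 47·139

47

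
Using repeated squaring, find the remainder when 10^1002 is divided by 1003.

10^1 ≡ 10 (mod 1003)
10^2 ≡ 10^2 = 100 ≡ 100 (mod 1003)
10^4 ≡ 100^2 = 10000 ≡ 973 (mod 1003)
10^8 ≡ 973^2 = 946729 ≡ 900 (mod 1003)
10^16 ≡ 900^2 = 810000 ≡ 579 (mod 1003)
10^32 ≡ 579^2 = 335241 ≡ 239 (mod 1003)
10^64 ≡ 239^2 = 57121 ≡ 953 (mod 1003)
10^128 ≡ 953^2 = 908209 ≡ 494 (mod 1003)
10^256 ≡ 494^2 = 244036 ≡ 307 (mod 1003)
10^512 ≡ 307^2 = 94249 ≡ 970 (mod 1003)
1002 = 512 + 256 + 128 + 64 + 32 + 8 + 2 in binary powers of 2.
So 10^1002 ≡ 970 · 307 · 494 · 953 · 239 · 900 · 100 ≡ 461 (mod 1003).
Since 461 ≠ 1, base 10 is a Fermat witness: 1003 is composite.

461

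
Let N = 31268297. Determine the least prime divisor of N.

67

31268297 is odd.
Digit sum 38, not divisible by 3.
Ends in 7: not divisible by 5.
7: 31268297 = 7·4466899 + 4
11: 31268297 = 11·2842572 + 5
13: 31268297 = 13·2405253 + 8
17: 31268297 = 17·1839311 + 10
19: 31268297 = 19·1645699 + 16
23: 31268297 = 23·1359491 + 4
29: 31268297 = 29·1078217 + 4
31: 31268297 = 31·1008654 + 23
37: 31268297 = 37·845089 + 4
41: 31268297 = 41·762641 + 16
43: 31268297 = 43·727169 + 30
47: 31268297 = 47·665282 + 43
53: 31268297 = 53·589967 + 46
59: 31268297 = 59·529971 + 8
61: 31268297 = 61·512595 + 2
67: 31268297 = 67·466691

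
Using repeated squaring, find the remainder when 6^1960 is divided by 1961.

1444

6^1 ≡ 6 (mod 1961)
6^2 ≡ 6^2 = 36 ≡ 36 (mod 1961)
6^4 ≡ 36^2 = 1296 ≡ 1296 (mod 1961)
6^8 ≡ 1296^2 = 1679616 ≡ 1000 (mod 1961)
6^16 ≡ 1000^2 = 1000000 ≡ 1851 (mod 1961)
6^32 ≡ 1851^2 = 3426201 ≡ 334 (mod 1961)
6^64 ≡ 334^2 = 111556 ≡ 1740 (mod 1961)
6^128 ≡ 1740^2 = 3027600 ≡ 1777 (mod 1961)
6^256 ≡ 1777^2 = 3157729 ≡ 519 (mod 1961)
6^512 ≡ 519^2 = 269361 ≡ 704 (mod 1961)
6^1024 ≡ 704^2 = 495616 ≡ 1444 (mod 1961)
1960 = 1024 + 512 + 256 + 128 + 32 + 8 in binary powers of 2.
So 6^1960 ≡ 1444 · 704 · 519 · 1777 · 334 · 1000 ≡ 1444 (mod 1961).
Since 1444 ≠ 1, base 6 is a Fermat witness: 1961 is composite.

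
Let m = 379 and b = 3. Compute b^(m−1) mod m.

1

3^1 ≡ 3 (mod 379)
3^2 ≡ 3^2 = 9 ≡ 9 (mod 379)
3^4 ≡ 9^2 = 81 ≡ 81 (mod 379)
3^8 ≡ 81^2 = 6561 ≡ 118 (mod 379)
3^16 ≡ 118^2 = 13924 ≡ 280 (mod 379)
3^32 ≡ 280^2 = 78400 ≡ 326 (mod 379)
3^64 ≡ 326^2 = 106276 ≡ 156 (mod 379)
3^128 ≡ 156^2 = 24336 ≡ 80 (mod 379)
3^256 ≡ 80^2 = 6400 ≡ 336 (mod 379)
378 = 256 + 64 + 32 + 16 + 8 + 2 in binary powers of 2.
So 3^378 ≡ 336 · 156 · 326 · 280 · 118 · 9 ≡ 1 (mod 379).
Since the result is 1, base 3 gives no evidence that 379 is composite.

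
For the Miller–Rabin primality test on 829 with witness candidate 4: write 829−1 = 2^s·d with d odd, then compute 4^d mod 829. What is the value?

828

829 − 1 = 828 = 2^2 · 207, so d = 207.
4^1 ≡ 4 (mod 829)
4^2 ≡ 4^2 = 16 ≡ 16 (mod 829)
4^4 ≡ 16^2 = 256 ≡ 256 (mod 829)
4^8 ≡ 256^2 = 65536 ≡ 45 (mod 829)
4^16 ≡ 45^2 = 2025 ≡ 367 (mod 829)
4^32 ≡ 367^2 = 134689 ≡ 391 (mod 829)
4^64 ≡ 391^2 = 152881 ≡ 345 (mod 829)
4^128 ≡ 345^2 = 119025 ≡ 478 (mod 829)
207 = 128 + 64 + 8 + 4 + 2 + 1 in binary powers of 2.
So 4^207 ≡ 478 · 345 · 45 · 256 · 16 · 4 ≡ 828 (mod 829).
Since 4^d ≡ 828 (mod 829), base 4 does not prove 829 composite.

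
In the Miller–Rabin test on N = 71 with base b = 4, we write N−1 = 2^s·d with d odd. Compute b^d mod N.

71 − 1 = 70 = 2^1 · 35, so d = 35.
4^1 ≡ 4 (mod 71)
4^2 ≡ 4^2 = 16 ≡ 16 (mod 71)
4^4 ≡ 16^2 = 256 ≡ 43 (mod 71)
4^8 ≡ 43^2 = 1849 ≡ 3 (mod 71)
4^16 ≡ 3^2 = 9 ≡ 9 (mod 71)
4^32 ≡ 9^2 = 81 ≡ 10 (mod 71)
35 = 32 + 2 + 1 in binary powers of 2.
So 4^35 ≡ 10 · 16 · 4 ≡ 1 (mod 71).
Since 4^d ≡ 1 (mod 71), base 4 does not prove 71 composite.

1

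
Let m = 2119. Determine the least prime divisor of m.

2119 is odd.
Digit sum 13, not divisible by 3.
Ends in 9: not divisible by 5.
7: 2119 = 7·302 + 5
11: 2119 = 11·192 + 7
13: 2119 = 13·163

13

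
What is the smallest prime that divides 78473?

78473 is odd.
Digit sum 29, not divisible by 3.
Ends in 3: not divisible by 5.
7: 78473 = 7·11210 + 3
11: 78473 = 11·7133 + 10
13: 78473 = 13·6036 + 5
17: 78473 = 17·4616 + 1
19: 78473 = 19·4130 + 3
23: 78473 = 23·3411 + 20
29: 78473 = 29·2705 + 28
31: 78473 = 31·2531 + 12
37: 78473 = 37·2120 + 33
41: 78473 = 41·1913 + 40
43: 78473 = 43·1824 + 41
47: 78473 = 47·1669 + 30
53: 78473 = 53·1480 + 33
59: 78473 = 59·1330 + 3
61: 78473 = 61·1286 + 27
67: 78473 = 67·1171 + 16
71: 78473 = 71·1105 + 18
73: 78473 = 73·1074 + 71
79: 78473 = 79·993 + 26
83: 78473 = 83·945 + 38
89: 78473 = 89·881 + 64
97: 78473 = 97·809

97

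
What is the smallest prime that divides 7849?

7849 is odd.
Digit sum 28, not divisible by 3.
Ends in 9: not divisible by 5.
7: 7849 = 7·1121 + 2
11: 7849 = 11·713 + 6
13: 7849 = 13·603 + 10
17: 7849 = 17·461 + 12
19: 7849 = 19·413 + 2
23: 7849 = 23·341 + 6
29: 7849 = 29·270 + 19
31: 7849 = 31·253 + 6
37: 7849 = 37·212 + 5
41: 7849 = 41·191 + 18
43: 7849 = 43·182 + 23
47: 7849 = 47·167

47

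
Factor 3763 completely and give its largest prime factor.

3763 = 53 · 71
71 is prime.
So 3763 = 53 · 71; the largest prime factor is 71.

71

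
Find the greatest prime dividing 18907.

73

18907 = 7 · 2701
2701 = 37 · 73
73 is prime.
So 18907 = 7 · 37 · 73; the largest prime factor is 73.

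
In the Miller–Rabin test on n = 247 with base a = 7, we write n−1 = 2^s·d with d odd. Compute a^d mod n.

96

247 − 1 = 246 = 2^1 · 123, so d = 123.
7^1 ≡ 7 (mod 247)
7^2 ≡ 7^2 = 49 ≡ 49 (mod 247)
7^4 ≡ 49^2 = 2401 ≡ 178 (mod 247)
7^8 ≡ 178^2 = 31684 ≡ 68 (mod 247)
7^16 ≡ 68^2 = 4624 ≡ 178 (mod 247)
7^32 ≡ 178^2 = 31684 ≡ 68 (mod 247)
7^64 ≡ 68^2 = 4624 ≡ 178 (mod 247)
123 = 64 + 32 + 16 + 8 + 2 + 1 in binary powers of 2.
So 7^123 ≡ 178 · 68 · 178 · 68 · 49 · 7 ≡ 96 (mod 247).
Squaring chain: 96; never reaches −1, so base 7 is a Miller–Rabin witness that 247 is composite.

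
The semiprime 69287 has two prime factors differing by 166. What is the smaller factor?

Since p = q + 166, we have 69287 = q(q + 166), so q² + 166q − 69287 = 0.
Discriminant: 166² + 4·69287 = 27556 + 277148 = 304704; √304704 = 552.
q = (−166 + 552)/2 = 193, and p = q + 166 = 359.
Check: 193 · 359 = 69287.

193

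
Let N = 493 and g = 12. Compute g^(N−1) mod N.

378

12^1 ≡ 12 (mod 493)
12^2 ≡ 12^2 = 144 ≡ 144 (mod 493)
12^4 ≡ 144^2 = 20736 ≡ 30 (mod 493)
12^8 ≡ 30^2 = 900 ≡ 407 (mod 493)
12^16 ≡ 407^2 = 165649 ≡ 1 (mod 493)
12^32 ≡ 1^2 = 1 ≡ 1 (mod 493)
12^64 ≡ 1^2 = 1 ≡ 1 (mod 493)
12^128 ≡ 1^2 = 1 ≡ 1 (mod 493)
12^256 ≡ 1^2 = 1 ≡ 1 (mod 493)
492 = 256 + 128 + 64 + 32 + 8 + 4 in binary powers of 2.
So 12^492 ≡ 1 · 1 · 1 · 1 · 407 · 30 ≡ 378 (mod 493).
Since 378 ≠ 1, base 12 is a Fermat witness: 493 is composite.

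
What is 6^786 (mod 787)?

1

6^1 ≡ 6 (mod 787)
6^2 ≡ 6^2 = 36 ≡ 36 (mod 787)
6^4 ≡ 36^2 = 1296 ≡ 509 (mod 787)
6^8 ≡ 509^2 = 259081 ≡ 158 (mod 787)
6^16 ≡ 158^2 = 24964 ≡ 567 (mod 787)
6^32 ≡ 567^2 = 321489 ≡ 393 (mod 787)
6^64 ≡ 393^2 = 154449 ≡ 197 (mod 787)
6^128 ≡ 197^2 = 38809 ≡ 246 (mod 787)
6^256 ≡ 246^2 = 60516 ≡ 704 (mod 787)
6^512 ≡ 704^2 = 495616 ≡ 593 (mod 787)
786 = 512 + 256 + 16 + 2 in binary powers of 2.
So 6^786 ≡ 593 · 704 · 567 · 36 ≡ 1 (mod 787).
Since the result is 1, base 6 gives no evidence that 787 is composite.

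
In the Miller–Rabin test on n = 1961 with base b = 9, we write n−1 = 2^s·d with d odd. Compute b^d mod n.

1961 − 1 = 1960 = 2^3 · 245, so d = 245.
9^1 ≡ 9 (mod 1961)
9^2 ≡ 9^2 = 81 ≡ 81 (mod 1961)
9^4 ≡ 81^2 = 6561 ≡ 678 (mod 1961)
9^8 ≡ 678^2 = 459684 ≡ 810 (mod 1961)
9^16 ≡ 810^2 = 656100 ≡ 1126 (mod 1961)
9^32 ≡ 1126^2 = 1267876 ≡ 1070 (mod 1961)
9^64 ≡ 1070^2 = 1144900 ≡ 1637 (mod 1961)
9^128 ≡ 1637^2 = 2679769 ≡ 1043 (mod 1961)
245 = 128 + 64 + 32 + 16 + 4 + 1 in binary powers of 2.
So 9^245 ≡ 1043 · 1637 · 1070 · 1126 · 678 · 9 ≡ 229 (mod 1961).
Squaring chain: 229 → 1455 → 1106; never reaches −1, so base 9 is a Miller–Rabin witness that 1961 is composite.

229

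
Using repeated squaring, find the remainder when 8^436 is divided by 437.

334

8^1 ≡ 8 (mod 437)
8^2 ≡ 8^2 = 64 ≡ 64 (mod 437)
8^4 ≡ 64^2 = 4096 ≡ 163 (mod 437)
8^8 ≡ 163^2 = 26569 ≡ 349 (mod 437)
8^16 ≡ 349^2 = 121801 ≡ 315 (mod 437)
8^32 ≡ 315^2 = 99225 ≡ 26 (mod 437)
8^64 ≡ 26^2 = 676 ≡ 239 (mod 437)
8^128 ≡ 239^2 = 57121 ≡ 311 (mod 437)
8^256 ≡ 311^2 = 96721 ≡ 144 (mod 437)
436 = 256 + 128 + 32 + 16 + 4 in binary powers of 2.
So 8^436 ≡ 144 · 311 · 26 · 315 · 163 ≡ 334 (mod 437).
Since 334 ≠ 1, base 8 is a Fermat witness: 437 is composite.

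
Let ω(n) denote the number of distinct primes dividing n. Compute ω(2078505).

2078505 = 3^2 · 230945
230945 = 5 · 46189
46189 = 11 · 4199
4199 = 13 · 323
323 = 17 · 19
2078505 = 3^2 · 5 · 11 · 13 · 17 · 19, which has 6 distinct prime factors.

6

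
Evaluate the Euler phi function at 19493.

19200

Factor: 19493 = 101 · 193.
φ(19493) = (101−1) · (193−1) = 100 · 192 = 19200.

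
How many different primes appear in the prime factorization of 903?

3

903 = 3 · 301
301 = 7 · 43
903 = 3 · 7 · 43, which has 3 distinct prime factors.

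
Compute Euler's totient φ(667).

Factor: 667 = 23 · 29.
φ(667) = (23−1) · (29−1) = 22 · 28 = 616.

616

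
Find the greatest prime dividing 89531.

97

89531 = 13 · 6887
6887 = 71 · 97
97 is prime.
So 89531 = 13 · 71 · 97; the largest prime factor is 97.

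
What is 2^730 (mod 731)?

2^1 ≡ 2 (mod 731)
2^2 ≡ 2^2 = 4 ≡ 4 (mod 731)
2^4 ≡ 4^2 = 16 ≡ 16 (mod 731)
2^8 ≡ 16^2 = 256 ≡ 256 (mod 731)
2^16 ≡ 256^2 = 65536 ≡ 477 (mod 731)
2^32 ≡ 477^2 = 227529 ≡ 188 (mod 731)
2^64 ≡ 188^2 = 35344 ≡ 256 (mod 731)
2^128 ≡ 256^2 = 65536 ≡ 477 (mod 731)
2^256 ≡ 477^2 = 227529 ≡ 188 (mod 731)
2^512 ≡ 188^2 = 35344 ≡ 256 (mod 731)
730 = 512 + 128 + 64 + 16 + 8 + 2 in binary powers of 2.
So 2^730 ≡ 256 · 477 · 256 · 477 · 256 · 4 ≡ 4 (mod 731).
Since 4 ≠ 1, base 2 is a Fermat witness: 731 is composite.

4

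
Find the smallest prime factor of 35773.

35773 is odd.
Digit sum 25, not divisible by 3.
Ends in 3: not divisible by 5.
7: 35773 = 7·5110 + 3
11: 35773 = 11·3252 + 1
13: 35773 = 13·2751 + 10
17: 35773 = 17·2104 + 5
19: 35773 = 19·1882 + 15
23: 35773 = 23·1555 + 8
29: 35773 = 29·1233 + 16
31: 35773 = 31·1153 + 30
37: 35773 = 37·966 + 31
41: 35773 = 41·872 + 21
43: 35773 = 43·831 + 40
47: 35773 = 47·761 + 6
53: 35773 = 53·674 + 51
59: 35773 = 59·606 + 19
61: 35773 = 61·586 + 27
67: 35773 = 67·533 + 62
71: 35773 = 71·503 + 60
73: 35773 = 73·490 + 3
79: 35773 = 79·452 + 65
83: 35773 = 83·431

83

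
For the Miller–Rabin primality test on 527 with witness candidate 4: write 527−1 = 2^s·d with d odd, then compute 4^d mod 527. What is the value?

527 − 1 = 526 = 2^1 · 263, so d = 263.
4^1 ≡ 4 (mod 527)
4^2 ≡ 4^2 = 16 ≡ 16 (mod 527)
4^4 ≡ 16^2 = 256 ≡ 256 (mod 527)
4^8 ≡ 256^2 = 65536 ≡ 188 (mod 527)
4^16 ≡ 188^2 = 35344 ≡ 35 (mod 527)
4^32 ≡ 35^2 = 1225 ≡ 171 (mod 527)
4^64 ≡ 171^2 = 29241 ≡ 256 (mod 527)
4^128 ≡ 256^2 = 65536 ≡ 188 (mod 527)
4^256 ≡ 188^2 = 35344 ≡ 35 (mod 527)
263 = 256 + 4 + 2 + 1 in binary powers of 2.
So 4^263 ≡ 35 · 256 · 16 · 4 ≡ 64 (mod 527).
Squaring chain: 64; never reaches −1, so base 4 is a Miller–Rabin witness that 527 is composite.

64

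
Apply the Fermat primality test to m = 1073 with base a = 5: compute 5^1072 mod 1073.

488

5^1 ≡ 5 (mod 1073)
5^2 ≡ 5^2 = 25 ≡ 25 (mod 1073)
5^4 ≡ 25^2 = 625 ≡ 625 (mod 1073)
5^8 ≡ 625^2 = 390625 ≡ 53 (mod 1073)
5^16 ≡ 53^2 = 2809 ≡ 663 (mod 1073)
5^32 ≡ 663^2 = 439569 ≡ 712 (mod 1073)
5^64 ≡ 712^2 = 506944 ≡ 488 (mod 1073)
5^128 ≡ 488^2 = 238144 ≡ 1011 (mod 1073)
5^256 ≡ 1011^2 = 1022121 ≡ 625 (mod 1073)
5^512 ≡ 625^2 = 390625 ≡ 53 (mod 1073)
5^1024 ≡ 53^2 = 2809 ≡ 663 (mod 1073)
1072 = 1024 + 32 + 16 in binary powers of 2.
So 5^1072 ≡ 663 · 712 · 663 ≡ 488 (mod 1073).
Since 488 ≠ 1, base 5 is a Fermat witness: 1073 is composite.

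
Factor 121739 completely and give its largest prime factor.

79

121739 = 23 · 5293
5293 = 67 · 79
79 is prime.
So 121739 = 23 · 67 · 79; the largest prime factor is 79.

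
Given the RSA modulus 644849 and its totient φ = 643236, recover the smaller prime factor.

727

φ(n) = (p−1)(q−1) = n − (p+q) + 1, so p + q = 644849 − 643236 + 1 = 1614.
p and q are the roots of t² − 1614t + 644849 = 0.
Discriminant: 1614² − 4·644849 = 2604996 − 2579396 = 25600; √25600 = 160.
q = (1614 − 160)/2 = 727, p = (1614 + 160)/2 = 887.
Check: 727 · 887 = 644849.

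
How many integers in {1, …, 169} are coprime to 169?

Factor: 169 = 13^2.
φ(169) = 13^1·(13−1) = 156.

156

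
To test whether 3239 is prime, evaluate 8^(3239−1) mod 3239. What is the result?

8^1 ≡ 8 (mod 3239)
8^2 ≡ 8^2 = 64 ≡ 64 (mod 3239)
8^4 ≡ 64^2 = 4096 ≡ 857 (mod 3239)
8^8 ≡ 857^2 = 734449 ≡ 2435 (mod 3239)
8^16 ≡ 2435^2 = 5929225 ≡ 1855 (mod 3239)
8^32 ≡ 1855^2 = 3441025 ≡ 1207 (mod 3239)
8^64 ≡ 1207^2 = 1456849 ≡ 2538 (mod 3239)
8^128 ≡ 2538^2 = 6441444 ≡ 2312 (mod 3239)
8^256 ≡ 2312^2 = 5345344 ≡ 994 (mod 3239)
8^512 ≡ 994^2 = 988036 ≡ 141 (mod 3239)
8^1024 ≡ 141^2 = 19881 ≡ 447 (mod 3239)
8^2048 ≡ 447^2 = 199809 ≡ 2230 (mod 3239)
3238 = 2048 + 1024 + 128 + 32 + 4 + 2 in binary powers of 2.
So 8^3238 ≡ 2230 · 447 · 2312 · 1207 · 857 · 64 ≡ 640 (mod 3239).
Since 640 ≠ 1, base 8 is a Fermat witness: 3239 is composite.

640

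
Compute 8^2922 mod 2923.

8^1 ≡ 8 (mod 2923)
8^2 ≡ 8^2 = 64 ≡ 64 (mod 2923)
8^4 ≡ 64^2 = 4096 ≡ 1173 (mod 2923)
8^8 ≡ 1173^2 = 1375929 ≡ 2119 (mod 2923)
8^16 ≡ 2119^2 = 4490161 ≡ 433 (mod 2923)
8^32 ≡ 433^2 = 187489 ≡ 417 (mod 2923)
8^64 ≡ 417^2 = 173889 ≡ 1432 (mod 2923)
8^128 ≡ 1432^2 = 2050624 ≡ 1601 (mod 2923)
8^256 ≡ 1601^2 = 2563201 ≡ 2653 (mod 2923)
8^512 ≡ 2653^2 = 7038409 ≡ 2748 (mod 2923)
8^1024 ≡ 2748^2 = 7551504 ≡ 1395 (mod 2923)
8^2048 ≡ 1395^2 = 1946025 ≡ 2230 (mod 2923)
2922 = 2048 + 512 + 256 + 64 + 32 + 8 + 2 in binary powers of 2.
So 8^2922 ≡ 2230 · 2748 · 2653 · 1432 · 417 · 2119 · 64 ≡ 1553 (mod 2923).
Since 1553 ≠ 1, base 8 is a Fermat witness: 2923 is composite.

1553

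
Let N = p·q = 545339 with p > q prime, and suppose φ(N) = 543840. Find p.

φ(n) = (p−1)(q−1) = n − (p+q) + 1, so p + q = 545339 − 543840 + 1 = 1500.
p and q are the roots of t² − 1500t + 545339 = 0.
Discriminant: 1500² − 4·545339 = 2250000 − 2181356 = 68644; √68644 = 262.
q = (1500 − 262)/2 = 619, p = (1500 + 262)/2 = 881.
Check: 619 · 881 = 545339.

881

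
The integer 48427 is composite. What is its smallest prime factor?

48427 is odd.
Digit sum 25, not divisible by 3.
Ends in 7: not divisible by 5.
7: 48427 = 7·6918 + 1
11: 48427 = 11·4402 + 5
13: 48427 = 13·3725 + 2
17: 48427 = 17·2848 + 11
19: 48427 = 19·2548 + 15
23: 48427 = 23·2105 + 12
29: 48427 = 29·1669 + 26
31: 48427 = 31·1562 + 5
37: 48427 = 37·1308 + 31
41: 48427 = 41·1181 + 6
43: 48427 = 43·1126 + 9
47: 48427 = 47·1030 + 17
53: 48427 = 53·913 + 38
59: 48427 = 59·820 + 47
61: 48427 = 61·793 + 54
67: 48427 = 67·722 + 53
71: 48427 = 71·682 + 5
73: 48427 = 73·663 + 28
79: 48427 = 79·613

79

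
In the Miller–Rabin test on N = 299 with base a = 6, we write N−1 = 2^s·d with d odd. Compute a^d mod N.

299 − 1 = 298 = 2^1 · 149, so d = 149.
6^1 ≡ 6 (mod 299)
6^2 ≡ 6^2 = 36 ≡ 36 (mod 299)
6^4 ≡ 36^2 = 1296 ≡ 100 (mod 299)
6^8 ≡ 100^2 = 10000 ≡ 133 (mod 299)
6^16 ≡ 133^2 = 17689 ≡ 48 (mod 299)
6^32 ≡ 48^2 = 2304 ≡ 211 (mod 299)
6^64 ≡ 211^2 = 44521 ≡ 269 (mod 299)
6^128 ≡ 269^2 = 72361 ≡ 3 (mod 299)
149 = 128 + 16 + 4 + 1 in binary powers of 2.
So 6^149 ≡ 3 · 48 · 100 · 6 ≡ 288 (mod 299).
Squaring chain: 288; never reaches −1, so base 6 is a Miller–Rabin witness that 299 is composite.

288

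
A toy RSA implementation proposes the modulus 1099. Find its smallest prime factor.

7

1099 is odd.
Digit sum 19, not divisible by 3.
Ends in 9: not divisible by 5.
7: 1099 = 7·157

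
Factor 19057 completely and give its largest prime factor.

59

19057 = 17 · 1121
1121 = 19 · 59
59 is prime.
So 19057 = 17 · 19 · 59; the largest prime factor is 59.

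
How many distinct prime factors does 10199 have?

3

10199 = 7 · 1457
1457 = 31 · 47
10199 = 7 · 31 · 47, which has 3 distinct prime factors.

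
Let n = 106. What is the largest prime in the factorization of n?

106 = 2 · 53
53 is prime.
So 106 = 2 · 53; the largest prime factor is 53.

53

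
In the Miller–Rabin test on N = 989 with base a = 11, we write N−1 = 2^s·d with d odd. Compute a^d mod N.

989 − 1 = 988 = 2^2 · 247, so d = 247.
11^1 ≡ 11 (mod 989)
11^2 ≡ 11^2 = 121 ≡ 121 (mod 989)
11^4 ≡ 121^2 = 14641 ≡ 795 (mod 989)
11^8 ≡ 795^2 = 632025 ≡ 54 (mod 989)
11^16 ≡ 54^2 = 2916 ≡ 938 (mod 989)
11^32 ≡ 938^2 = 879844 ≡ 623 (mod 989)
11^64 ≡ 623^2 = 388129 ≡ 441 (mod 989)
11^128 ≡ 441^2 = 194481 ≡ 637 (mod 989)
247 = 128 + 64 + 32 + 16 + 4 + 2 + 1 in binary powers of 2.
So 11^247 ≡ 637 · 441 · 623 · 938 · 795 · 121 · 11 ≡ 465 (mod 989).
Squaring chain: 465 → 623; never reaches −1, so base 11 is a Miller–Rabin witness that 989 is composite.

465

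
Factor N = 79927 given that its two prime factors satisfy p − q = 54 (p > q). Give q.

257

Since p = q + 54, we have 79927 = q(q + 54), so q² + 54q − 79927 = 0.
Discriminant: 54² + 4·79927 = 2916 + 319708 = 322624; √322624 = 568.
q = (−54 + 568)/2 = 257, and p = q + 54 = 311.
Check: 257 · 311 = 79927.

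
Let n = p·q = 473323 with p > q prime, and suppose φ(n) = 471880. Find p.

941

φ(n) = (p−1)(q−1) = n − (p+q) + 1, so p + q = 473323 − 471880 + 1 = 1444.
p and q are the roots of t² − 1444t + 473323 = 0.
Discriminant: 1444² − 4·473323 = 2085136 − 1893292 = 191844; √191844 = 438.
q = (1444 − 438)/2 = 503, p = (1444 + 438)/2 = 941.
Check: 503 · 941 = 473323.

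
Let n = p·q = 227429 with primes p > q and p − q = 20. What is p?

Since p = q + 20, we have 227429 = q(q + 20), so q² + 20q − 227429 = 0.
Discriminant: 20² + 4·227429 = 400 + 909716 = 910116; √910116 = 954.
q = (−20 + 954)/2 = 467, and p = q + 20 = 487.
Check: 467 · 487 = 227429.

487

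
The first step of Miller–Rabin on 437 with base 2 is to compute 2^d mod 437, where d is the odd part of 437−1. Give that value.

173

437 − 1 = 436 = 2^2 · 109, so d = 109.
2^1 ≡ 2 (mod 437)
2^2 ≡ 2^2 = 4 ≡ 4 (mod 437)
2^4 ≡ 4^2 = 16 ≡ 16 (mod 437)
2^8 ≡ 16^2 = 256 ≡ 256 (mod 437)
2^16 ≡ 256^2 = 65536 ≡ 423 (mod 437)
2^32 ≡ 423^2 = 178929 ≡ 196 (mod 437)
2^64 ≡ 196^2 = 38416 ≡ 397 (mod 437)
109 = 64 + 32 + 8 + 4 + 1 in binary powers of 2.
So 2^109 ≡ 397 · 196 · 256 · 16 · 2 ≡ 173 (mod 437).
Squaring chain: 173 → 213; never reaches −1, so base 2 is a Miller–Rabin witness that 437 is composite.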